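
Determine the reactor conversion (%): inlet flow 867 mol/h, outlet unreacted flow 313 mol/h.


X = (F_in - F_out) / F_in * 100
Moles reacted = 867 - 313 = 554
X = 554 / 867 * 100
= 0.6390 * 100
= 63.90 %

63.90 %


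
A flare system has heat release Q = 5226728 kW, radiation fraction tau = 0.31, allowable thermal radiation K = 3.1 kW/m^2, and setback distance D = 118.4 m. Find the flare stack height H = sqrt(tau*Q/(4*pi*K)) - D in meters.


tau*Q/(4*pi*K) = 0.31 * 5226728 / (4 * pi * 3.1) = 41593
sqrt(41593) = 203.944
H = 203.944 - 118.4 = 85.54

85.54 m


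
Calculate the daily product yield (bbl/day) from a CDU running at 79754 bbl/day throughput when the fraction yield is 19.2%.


Crude throughput = 79754 bbl/day
Fraction yield = 19.2%
yield = throughput * fraction / 100
yield = 79754 * 19.2 / 100 = 15312.768

15312.768 bbl/day


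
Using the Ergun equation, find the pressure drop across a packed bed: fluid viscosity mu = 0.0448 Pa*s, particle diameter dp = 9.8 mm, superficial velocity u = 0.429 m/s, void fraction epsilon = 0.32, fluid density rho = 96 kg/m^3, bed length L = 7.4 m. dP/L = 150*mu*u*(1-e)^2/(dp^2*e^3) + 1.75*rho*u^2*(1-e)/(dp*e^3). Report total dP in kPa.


dp = 9.8 mm = 0.0098 m
Viscous term = 150*0.0448*0.429*(1-0.32)^2 / (0.0098^2*0.32^3) = 423587
Inertial term = 1.75*96*0.429^2*(1-0.32) / (0.0098*0.32^3) = 65472.2
dP/L = 423587 + 65472.2 = 489059 Pa/m
dP = 489059 * 7.4 / 1000 = 3619 kPa

3619 kPa


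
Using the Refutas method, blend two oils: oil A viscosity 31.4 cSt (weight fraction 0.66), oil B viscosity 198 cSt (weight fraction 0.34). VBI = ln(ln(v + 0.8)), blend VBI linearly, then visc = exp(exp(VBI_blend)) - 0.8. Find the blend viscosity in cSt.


Refutas method: VBN_i = 14.534*ln(ln(visc_i + 0.8)) + 10.975, blended linearly by mass fraction; since VBN is linear in VBI_i = ln(ln(visc_i + 0.8)) and the fractions sum to 1, blend VBI directly: visc = exp(exp(VBI_blend)) - 0.8
VBI_1 = ln(ln(31.4 + 0.8)) = 1.24472
VBI_2 = ln(ln(198 + 0.8)) = 1.66625
VBI_blend = 0.66 * 1.24472 + 0.34 * 1.66625 = 1.38804
visc_blend = exp(exp(1.38804)) - 0.8 = 54.18

54.18 cSt


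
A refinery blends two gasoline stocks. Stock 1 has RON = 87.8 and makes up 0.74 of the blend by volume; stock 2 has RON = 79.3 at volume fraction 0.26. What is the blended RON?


Linear blending: RON_blend = sum(vi * RONi)
Contribution 1: 0.74 * 87.8 = 64.972
Contribution 2: 0.26 * 79.3 = 20.618
RON_blend = 64.972 + 20.618 = 85.59

85.59


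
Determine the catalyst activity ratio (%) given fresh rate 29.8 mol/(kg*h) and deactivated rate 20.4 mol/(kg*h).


Activity (%) = (rate_used / rate_fresh) * 100
rate_used = 20.4, rate_fresh = 29.8
= (20.4 / 29.8) * 100
= 0.6846 * 100 = 68.46

68.46 %


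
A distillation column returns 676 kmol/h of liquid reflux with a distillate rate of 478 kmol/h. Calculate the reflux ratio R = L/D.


Reflux ratio definition: R = L / D (liquid returned / distillate withdrawn)
L = 676 kmol/h, D = 478 kmol/h
R = 676 / 478 = 1.414

1.414


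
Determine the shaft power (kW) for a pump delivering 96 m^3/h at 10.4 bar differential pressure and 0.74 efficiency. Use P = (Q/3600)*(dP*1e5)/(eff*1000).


Q = 96 / 3600 = 0.0266667 m^3/s
P = 0.0266667 * (10.4 * 1e5) / 0.74 / 1000 = 37.48

37.48 kW


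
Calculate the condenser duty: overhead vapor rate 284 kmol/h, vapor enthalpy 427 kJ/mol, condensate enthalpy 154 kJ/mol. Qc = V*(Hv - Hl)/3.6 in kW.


Qc = 284 * (427 - 154) / 3.6 = 284 * 273 / 3.6 = 21540

21540 kW


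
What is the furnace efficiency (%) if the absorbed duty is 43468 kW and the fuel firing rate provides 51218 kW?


Furnace efficiency = Q_absorbed / Q_fuel * 100
= 43468 / 51218 * 100 = 84.87

84.87 %


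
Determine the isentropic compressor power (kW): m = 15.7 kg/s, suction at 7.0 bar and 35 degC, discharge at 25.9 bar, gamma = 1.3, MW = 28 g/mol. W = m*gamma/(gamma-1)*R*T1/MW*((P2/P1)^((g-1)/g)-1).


Isentropic work: W = m*(gamma/(gamma-1))*(R*T1/MW)*((P2/P1)^((gamma-1)/gamma) - 1)
T1 = 35 + 273.15 = 308.15 K
Pressure ratio = 25.9 / 7.0 = 3.7
Exponent = (1.3 - 1)/1.3 = 0.230769
(P2/P1)^exp - 1 = 3.7^0.230769 - 1 = 0.352457
W = 15.7 * 1.3 / 0.3 * 8.314 * 308.15 / 28 * 0.352457 = 2194

2194 kW


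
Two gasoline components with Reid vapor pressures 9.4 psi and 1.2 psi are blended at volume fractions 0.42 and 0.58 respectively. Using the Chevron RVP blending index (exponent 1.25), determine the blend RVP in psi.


Chevron index: RVP_blend = (sum xi*RVPi^1.25)^(1/1.25)
RVP^1.25 terms: 0.42 * 9.4^1.25 + 0.58 * 1.2^1.25 = 7.64134
RVP_blend = 7.64134^(1/1.25) = 5.088

5.088 psi


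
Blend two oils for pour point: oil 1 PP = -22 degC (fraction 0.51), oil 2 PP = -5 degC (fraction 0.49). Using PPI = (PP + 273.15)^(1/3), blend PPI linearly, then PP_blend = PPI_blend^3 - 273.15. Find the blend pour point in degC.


PPI_1 = (-22 + 273.15)^(1/3) = 6.30925
PPI_2 = (-5 + 273.15)^(1/3) = 6.448508
PPI_blend = 0.51 * 6.30925 + 0.49 * 6.448508 = 6.377486
PP_blend = 6.377486^3 - 273.15 = 259.3872 - 273.15 = -13.76

-13.76 degC


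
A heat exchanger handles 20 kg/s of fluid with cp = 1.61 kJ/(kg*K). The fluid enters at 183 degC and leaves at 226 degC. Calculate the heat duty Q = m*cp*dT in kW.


Q = m_dot * cp * delta_T
delta_T = 226 - 183 = 43 K
Q = 20 * 1.61 * 43
= 32.2 * 43
= 1384.6 kW

1384.6 kW


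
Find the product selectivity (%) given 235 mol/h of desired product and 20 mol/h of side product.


Selectivity = desired / (desired + undesired) * 100
Total products = 235 + 20 = 255 mol/h
S = 235 / 255 * 100
= 0.9216 * 100
= 92.16 %

92.16 %


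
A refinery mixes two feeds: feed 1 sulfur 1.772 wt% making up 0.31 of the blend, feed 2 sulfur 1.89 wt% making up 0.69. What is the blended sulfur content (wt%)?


Linear sulfur blending: S_blend = x1*S1 + x2*S2
Contribution 1: 0.31 * 1.772 = 0.54932 wt%
Contribution 2: 0.69 * 1.89 = 1.3041 wt%
S_blend = 0.54932 + 1.3041 = 1.85342

1.85342 wt%


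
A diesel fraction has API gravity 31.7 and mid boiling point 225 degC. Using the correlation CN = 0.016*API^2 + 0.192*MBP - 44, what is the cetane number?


CN = 0.016 * 31.7^2 + 0.192 * 225 - 44
CN = 16.07824 + 43.2 - 44 = 15.27824

15.27824


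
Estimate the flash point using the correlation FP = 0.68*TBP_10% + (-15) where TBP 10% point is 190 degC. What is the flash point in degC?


FP = 0.68 * 190 + (-15) = 114.2

114.2 degC


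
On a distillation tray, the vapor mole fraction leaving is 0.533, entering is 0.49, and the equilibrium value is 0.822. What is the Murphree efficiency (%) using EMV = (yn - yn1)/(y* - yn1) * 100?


Murphree vapor efficiency: EMV = (y_n - y_(n-1)) / (y*_n - y_(n-1)) * 100
EMV = (0.533 - 0.49) / (0.822 - 0.49) * 100 = 0.043 / 0.332 * 100 = 12.95

12.95 %


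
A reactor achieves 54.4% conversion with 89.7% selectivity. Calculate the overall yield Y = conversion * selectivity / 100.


Overall yield = conversion (%) * selectivity (%) / 100
Conversion = 54.4%, Selectivity = 89.7%
Y = 54.4 * 89.7 / 100
= 48.7968 %

48.7968 %


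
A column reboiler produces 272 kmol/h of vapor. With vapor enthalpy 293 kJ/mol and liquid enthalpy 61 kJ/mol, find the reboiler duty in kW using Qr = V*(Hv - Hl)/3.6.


Qr = 272 * (293 - 61) / 3.6 = 272 * 232 / 3.6 = 17530

17530 kW


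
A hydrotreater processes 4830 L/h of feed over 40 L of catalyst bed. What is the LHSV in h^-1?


LHSV = volumetric feed rate / catalyst volume
= 4830 L/h / 40 L
= 120.8 h^-1

120.8 h^-1


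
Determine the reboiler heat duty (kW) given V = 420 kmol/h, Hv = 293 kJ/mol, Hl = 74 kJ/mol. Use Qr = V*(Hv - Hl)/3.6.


Qr = 420 * (293 - 74) / 3.6 = 420 * 219 / 3.6 = 25550

25550 kW


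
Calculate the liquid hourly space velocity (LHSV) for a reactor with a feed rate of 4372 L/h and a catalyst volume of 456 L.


LHSV = volumetric feed rate / catalyst volume
= 4372 L/h / 456 L
= 9.588 h^-1

9.588 h^-1


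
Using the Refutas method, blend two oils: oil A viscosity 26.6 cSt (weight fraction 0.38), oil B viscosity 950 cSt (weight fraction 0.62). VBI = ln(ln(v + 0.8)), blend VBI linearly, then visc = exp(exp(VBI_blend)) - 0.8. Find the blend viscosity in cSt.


Refutas method: VBN_i = 14.534*ln(ln(visc_i + 0.8)) + 10.975, blended linearly by mass fraction; since VBN is linear in VBI_i = ln(ln(visc_i + 0.8)) and the fractions sum to 1, blend VBI directly: visc = exp(exp(VBI_blend)) - 0.8
VBI_1 = ln(ln(26.6 + 0.8)) = 1.19711
VBI_2 = ln(ln(950 + 0.8)) = 1.92531
VBI_blend = 0.38 * 1.19711 + 0.62 * 1.92531 = 1.64859
visc_blend = exp(exp(1.64859)) - 0.8 = 180.4

180.4 cSt


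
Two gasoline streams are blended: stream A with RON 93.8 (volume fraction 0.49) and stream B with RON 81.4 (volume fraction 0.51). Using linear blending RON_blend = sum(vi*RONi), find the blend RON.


Linear blending: RON_blend = sum(vi * RONi)
Contribution 1: 0.49 * 93.8 = 45.962
Contribution 2: 0.51 * 81.4 = 41.514
RON_blend = 45.962 + 41.514 = 87.476

87.476


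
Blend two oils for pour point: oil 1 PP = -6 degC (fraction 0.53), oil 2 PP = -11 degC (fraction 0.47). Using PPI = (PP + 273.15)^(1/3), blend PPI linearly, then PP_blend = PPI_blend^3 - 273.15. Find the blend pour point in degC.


PPI_1 = (-6 + 273.15)^(1/3) = 6.440482
PPI_2 = (-11 + 273.15)^(1/3) = 6.400049
PPI_blend = 0.53 * 6.440482 + 0.47 * 6.400049 = 6.421478
PP_blend = 6.421478^3 - 273.15 = 264.7921 - 273.15 = -8.36

-8.36 degC


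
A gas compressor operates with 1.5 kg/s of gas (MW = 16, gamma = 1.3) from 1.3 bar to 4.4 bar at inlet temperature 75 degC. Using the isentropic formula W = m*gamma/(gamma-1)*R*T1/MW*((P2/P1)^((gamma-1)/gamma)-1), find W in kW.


Isentropic work: W = m*(gamma/(gamma-1))*(R*T1/MW)*((P2/P1)^((gamma-1)/gamma) - 1)
T1 = 75 + 273.15 = 348.15 K
Pressure ratio = 4.4 / 1.3 = 3.38462
Exponent = (1.3 - 1)/1.3 = 0.230769
(P2/P1)^exp - 1 = 3.38462^0.230769 - 1 = 0.324935
W = 1.5 * 1.3 / 0.3 * 8.314 * 348.15 / 16 * 0.324935 = 382.1

382.1 kW


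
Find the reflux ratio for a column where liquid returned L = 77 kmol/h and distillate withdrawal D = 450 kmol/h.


Reflux ratio definition: R = L / D (liquid returned / distillate withdrawn)
L = 77 kmol/h, D = 450 kmol/h
R = 77 / 450 = 0.1711

0.1711


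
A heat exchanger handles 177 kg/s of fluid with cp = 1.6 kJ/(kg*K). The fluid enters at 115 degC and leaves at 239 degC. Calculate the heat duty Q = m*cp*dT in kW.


Q = m_dot * cp * delta_T
delta_T = 239 - 115 = 124 K
Q = 177 * 1.6 * 124
= 283.2 * 124
= 35116.8 kW

35116.8 kW


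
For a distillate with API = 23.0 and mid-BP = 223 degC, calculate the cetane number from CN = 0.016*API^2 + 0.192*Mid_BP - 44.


CN = 0.016 * 23.0^2 + 0.192 * 223 - 44
CN = 8.464 + 42.816 - 44 = 7.28

7.28


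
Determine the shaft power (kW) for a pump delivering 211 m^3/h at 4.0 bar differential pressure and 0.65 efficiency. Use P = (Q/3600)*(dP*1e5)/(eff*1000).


Q = 211 / 3600 = 0.0586111 m^3/s
P = 0.0586111 * (4.0 * 1e5) / 0.65 / 1000 = 36.07

36.07 kW


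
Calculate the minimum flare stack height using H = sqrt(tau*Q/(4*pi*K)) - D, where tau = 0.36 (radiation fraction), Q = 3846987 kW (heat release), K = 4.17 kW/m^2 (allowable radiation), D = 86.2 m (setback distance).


tau*Q/(4*pi*K) = 0.36 * 3846987 / (4 * pi * 4.17) = 26428.8
sqrt(26428.8) = 162.569
H = 162.569 - 86.2 = 76.37

76.37 m


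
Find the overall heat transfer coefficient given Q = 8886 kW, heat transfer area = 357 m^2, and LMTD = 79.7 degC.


From Q = U*A*LMTD, U = Q / (A * LMTD)
U = 8886 / (357 * 79.7) = 8886 / 28452.9 = 0.3123

0.3123 kW/(m^2*K)


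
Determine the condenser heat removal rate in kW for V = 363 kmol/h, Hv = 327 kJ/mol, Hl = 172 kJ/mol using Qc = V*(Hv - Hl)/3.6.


Qc = 363 * (327 - 172) / 3.6 = 363 * 155 / 3.6 = 15630

15630 kW


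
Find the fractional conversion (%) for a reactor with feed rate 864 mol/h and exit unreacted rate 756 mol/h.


X = (F_in - F_out) / F_in * 100
Moles reacted = 864 - 756 = 108
X = 108 / 864 * 100
= 0.1250 * 100
= 12.50 %

12.50 %


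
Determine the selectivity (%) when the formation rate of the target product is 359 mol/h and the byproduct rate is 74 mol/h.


Selectivity = desired / (desired + undesired) * 100
Total products = 359 + 74 = 433 mol/h
S = 359 / 433 * 100
= 0.8291 * 100
= 82.91 %

82.91 %


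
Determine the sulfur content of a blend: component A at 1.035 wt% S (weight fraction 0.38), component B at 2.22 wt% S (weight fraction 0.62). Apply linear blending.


Linear sulfur blending: S_blend = x1*S1 + x2*S2
Contribution 1: 0.38 * 1.035 = 0.3933 wt%
Contribution 2: 0.62 * 2.22 = 1.3764 wt%
S_blend = 0.3933 + 1.3764 = 1.7697

1.7697 wt%


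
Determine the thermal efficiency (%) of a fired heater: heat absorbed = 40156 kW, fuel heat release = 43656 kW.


Furnace efficiency = Q_absorbed / Q_fuel * 100
= 40156 / 43656 * 100 = 91.98

91.98 %


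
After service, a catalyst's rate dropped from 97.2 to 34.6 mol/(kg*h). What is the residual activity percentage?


Activity (%) = (rate_used / rate_fresh) * 100
rate_used = 34.6, rate_fresh = 97.2
= (34.6 / 97.2) * 100
= 0.3560 * 100 = 35.60

35.60 %


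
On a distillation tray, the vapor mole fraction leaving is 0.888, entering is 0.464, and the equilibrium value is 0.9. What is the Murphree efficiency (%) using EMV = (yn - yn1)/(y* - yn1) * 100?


Murphree vapor efficiency: EMV = (y_n - y_(n-1)) / (y*_n - y_(n-1)) * 100
EMV = (0.888 - 0.464) / (0.9 - 0.464) * 100 = 0.424 / 0.436 * 100 = 97.25

97.25 %


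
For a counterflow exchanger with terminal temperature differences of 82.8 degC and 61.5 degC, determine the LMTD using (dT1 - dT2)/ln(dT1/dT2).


LMTD = (dT1 - dT2) / ln(dT1/dT2)
= (82.8 - 61.5) / ln(82.8 / 61.5) = 21.3 / 0.297391 = 71.62

71.62 degC


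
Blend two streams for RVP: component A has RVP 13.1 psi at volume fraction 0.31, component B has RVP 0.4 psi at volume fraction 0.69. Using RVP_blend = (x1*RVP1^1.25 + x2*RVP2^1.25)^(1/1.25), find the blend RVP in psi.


Chevron index: RVP_blend = (sum xi*RVPi^1.25)^(1/1.25)
RVP^1.25 terms: 0.31 * 13.1^1.25 + 0.69 * 0.4^1.25 = 7.94543
RVP_blend = 7.94543^(1/1.25) = 5.249

5.249 psi


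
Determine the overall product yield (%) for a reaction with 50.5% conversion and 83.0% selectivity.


Overall yield = conversion (%) * selectivity (%) / 100
Conversion = 50.5%, Selectivity = 83.0%
Y = 50.5 * 83.0 / 100
= 41.915 %

41.915 %


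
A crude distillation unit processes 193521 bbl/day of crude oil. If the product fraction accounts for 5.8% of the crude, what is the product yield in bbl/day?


Crude throughput = 193521 bbl/day
Fraction yield = 5.8%
yield = throughput * fraction / 100
yield = 193521 * 5.8 / 100 = 11224.218

11224.218 bbl/day


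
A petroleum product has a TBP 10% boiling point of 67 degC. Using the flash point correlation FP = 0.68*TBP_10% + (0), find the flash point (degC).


FP = 0.68 * 67 + (0) = 45.56

45.56 degC


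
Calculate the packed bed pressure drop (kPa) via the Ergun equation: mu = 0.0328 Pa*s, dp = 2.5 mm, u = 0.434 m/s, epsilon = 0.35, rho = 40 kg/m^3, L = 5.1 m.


dp = 2.5 mm = 0.0025 m
Viscous term = 150*0.0328*0.434*(1-0.35)^2 / (0.0025^2*0.35^3) = 3366650
Inertial term = 1.75*40*0.434^2*(1-0.35) / (0.0025*0.35^3) = 79955.2
dP/L = 3366650 + 79955.2 = 3446610 Pa/m
dP = 3446610 * 5.1 / 1000 = 17580 kPa

17580 kPa


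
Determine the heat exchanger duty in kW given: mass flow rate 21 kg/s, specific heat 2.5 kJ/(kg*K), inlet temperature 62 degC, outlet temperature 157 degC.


Q = m_dot * cp * delta_T
delta_T = 157 - 62 = 95 K
Q = 21 * 2.5 * 95
= 52.5 * 95
= 4987.5 kW

4987.5 kW


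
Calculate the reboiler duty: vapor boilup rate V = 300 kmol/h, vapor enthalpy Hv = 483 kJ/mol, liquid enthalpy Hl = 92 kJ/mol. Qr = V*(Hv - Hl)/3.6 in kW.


Qr = 300 * (483 - 92) / 3.6 = 300 * 391 / 3.6 = 32580

32580 kW


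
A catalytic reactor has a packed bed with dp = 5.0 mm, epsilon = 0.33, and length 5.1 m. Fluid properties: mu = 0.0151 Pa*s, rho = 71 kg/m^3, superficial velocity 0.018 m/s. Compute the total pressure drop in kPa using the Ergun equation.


dp = 5.0 mm = 0.005 m
Viscous term = 150*0.0151*0.018*(1-0.33)^2 / (0.005^2*0.33^3) = 20370.8
Inertial term = 1.75*71*0.018^2*(1-0.33) / (0.005*0.33^3) = 150.108
dP/L = 20370.8 + 150.108 = 20520.9 Pa/m
dP = 20520.9 * 5.1 / 1000 = 104.7 kPa

104.7 kPa


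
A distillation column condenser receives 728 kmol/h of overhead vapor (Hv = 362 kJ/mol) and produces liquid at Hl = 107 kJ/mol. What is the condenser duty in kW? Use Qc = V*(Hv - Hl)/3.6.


Qc = 728 * (362 - 107) / 3.6 = 728 * 255 / 3.6 = 51570

51570 kW


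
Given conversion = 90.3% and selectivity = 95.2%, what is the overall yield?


Overall yield = conversion (%) * selectivity (%) / 100
Conversion = 90.3%, Selectivity = 95.2%
Y = 90.3 * 95.2 / 100
= 85.9656 %

85.9656 %


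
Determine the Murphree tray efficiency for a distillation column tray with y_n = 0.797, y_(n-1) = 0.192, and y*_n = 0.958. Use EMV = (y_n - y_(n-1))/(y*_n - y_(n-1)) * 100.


Murphree vapor efficiency: EMV = (y_n - y_(n-1)) / (y*_n - y_(n-1)) * 100
EMV = (0.797 - 0.192) / (0.958 - 0.192) * 100 = 0.605 / 0.766 * 100 = 78.98

78.98 %


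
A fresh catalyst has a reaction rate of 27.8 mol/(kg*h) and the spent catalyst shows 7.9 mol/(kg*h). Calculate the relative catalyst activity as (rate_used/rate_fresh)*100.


Activity (%) = (rate_used / rate_fresh) * 100
rate_used = 7.9, rate_fresh = 27.8
= (7.9 / 27.8) * 100
= 0.2842 * 100 = 28.42

28.42 %


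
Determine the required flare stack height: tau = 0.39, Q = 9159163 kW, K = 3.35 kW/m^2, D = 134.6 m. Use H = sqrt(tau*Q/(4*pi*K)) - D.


tau*Q/(4*pi*K) = 0.39 * 9159163 / (4 * pi * 3.35) = 84852.7
sqrt(84852.7) = 291.295
H = 291.295 - 134.6 = 156.7

156.7 m


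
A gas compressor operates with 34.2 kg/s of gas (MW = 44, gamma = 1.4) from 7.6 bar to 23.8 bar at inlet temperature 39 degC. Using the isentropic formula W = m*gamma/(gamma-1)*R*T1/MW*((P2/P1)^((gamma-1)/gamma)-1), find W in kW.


Isentropic work: W = m*(gamma/(gamma-1))*(R*T1/MW)*((P2/P1)^((gamma-1)/gamma) - 1)
T1 = 39 + 273.15 = 312.15 K
Pressure ratio = 23.8 / 7.6 = 3.13158
Exponent = (1.4 - 1)/1.4 = 0.285714
(P2/P1)^exp - 1 = 3.13158^0.285714 - 1 = 0.385628
W = 34.2 * 1.4 / 0.4 * 8.314 * 312.15 / 44 * 0.385628 = 2723

2723 kW


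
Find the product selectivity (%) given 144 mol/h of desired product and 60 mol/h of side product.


Selectivity = desired / (desired + undesired) * 100
Total products = 144 + 60 = 204 mol/h
S = 144 / 204 * 100
= 0.7059 * 100
= 70.59 %

70.59 %


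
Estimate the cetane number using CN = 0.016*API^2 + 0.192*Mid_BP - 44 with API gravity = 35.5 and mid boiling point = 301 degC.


CN = 0.016 * 35.5^2 + 0.192 * 301 - 44
CN = 20.164 + 57.792 - 44 = 33.956

33.956


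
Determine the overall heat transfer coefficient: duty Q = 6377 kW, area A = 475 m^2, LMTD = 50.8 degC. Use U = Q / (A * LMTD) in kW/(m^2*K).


From Q = U*A*LMTD, U = Q / (A * LMTD)
U = 6377 / (475 * 50.8) = 6377 / 24130 = 0.2643

0.2643 kW/(m^2*K)


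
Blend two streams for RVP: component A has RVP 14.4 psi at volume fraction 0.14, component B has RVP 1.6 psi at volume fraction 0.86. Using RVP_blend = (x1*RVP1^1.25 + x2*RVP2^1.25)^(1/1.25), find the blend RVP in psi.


Chevron index: RVP_blend = (sum xi*RVPi^1.25)^(1/1.25)
RVP^1.25 terms: 0.14 * 14.4^1.25 + 0.86 * 1.6^1.25 = 5.47475
RVP_blend = 5.47475^(1/1.25) = 3.897

3.897 psi


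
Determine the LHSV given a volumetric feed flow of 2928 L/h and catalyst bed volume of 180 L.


LHSV = volumetric feed rate / catalyst volume
= 2928 L/h / 180 L
= 16.27 h^-1

16.27 h^-1


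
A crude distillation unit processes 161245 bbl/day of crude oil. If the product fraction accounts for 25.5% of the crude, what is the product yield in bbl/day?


Crude throughput = 161245 bbl/day
Fraction yield = 25.5%
yield = throughput * fraction / 100
yield = 161245 * 25.5 / 100 = 41117.475

41117.475 bbl/day


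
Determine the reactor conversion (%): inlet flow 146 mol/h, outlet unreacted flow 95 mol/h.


X = (F_in - F_out) / F_in * 100
Moles reacted = 146 - 95 = 51
X = 51 / 146 * 100
= 0.3493 * 100
= 34.93 %

34.93 %


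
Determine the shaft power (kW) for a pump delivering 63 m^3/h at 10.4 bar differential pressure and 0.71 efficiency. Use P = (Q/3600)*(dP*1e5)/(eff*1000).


Q = 63 / 3600 = 0.0175 m^3/s
P = 0.0175 * (10.4 * 1e5) / 0.71 / 1000 = 25.63

25.63 kW


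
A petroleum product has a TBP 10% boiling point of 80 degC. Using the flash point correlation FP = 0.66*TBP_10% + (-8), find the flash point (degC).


FP = 0.66 * 80 + (-8) = 44.8

44.8 degC


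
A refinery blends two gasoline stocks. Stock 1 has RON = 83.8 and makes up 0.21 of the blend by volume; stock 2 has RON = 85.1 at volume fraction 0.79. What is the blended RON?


Linear blending: RON_blend = sum(vi * RONi)
Contribution 1: 0.21 * 83.8 = 17.598
Contribution 2: 0.79 * 85.1 = 67.229
RON_blend = 17.598 + 67.229 = 84.827

84.827


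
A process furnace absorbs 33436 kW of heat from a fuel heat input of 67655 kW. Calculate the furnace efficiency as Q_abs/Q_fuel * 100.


Furnace efficiency = Q_absorbed / Q_fuel * 100
= 33436 / 67655 * 100 = 49.42

49.42 %


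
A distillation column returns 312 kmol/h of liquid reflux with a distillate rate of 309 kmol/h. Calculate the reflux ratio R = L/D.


Reflux ratio definition: R = L / D (liquid returned / distillate withdrawn)
L = 312 kmol/h, D = 309 kmol/h
R = 312 / 309 = 1.010

1.010


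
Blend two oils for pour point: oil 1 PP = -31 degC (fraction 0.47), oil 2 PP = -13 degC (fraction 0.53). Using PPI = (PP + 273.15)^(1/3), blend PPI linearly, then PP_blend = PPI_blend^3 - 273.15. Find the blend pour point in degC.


PPI_1 = (-31 + 273.15)^(1/3) = 6.232967
PPI_2 = (-13 + 273.15)^(1/3) = 6.383731
PPI_blend = 0.47 * 6.232967 + 0.53 * 6.383731 = 6.312872
PP_blend = 6.312872^3 - 273.15 = 251.5828 - 273.15 = -21.57

-21.57 degC


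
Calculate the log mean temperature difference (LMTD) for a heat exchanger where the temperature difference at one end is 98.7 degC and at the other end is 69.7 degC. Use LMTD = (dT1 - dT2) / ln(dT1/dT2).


LMTD = (dT1 - dT2) / ln(dT1/dT2)
= (98.7 - 69.7) / ln(98.7 / 69.7) = 29 / 0.347885 = 83.36

83.36 degC


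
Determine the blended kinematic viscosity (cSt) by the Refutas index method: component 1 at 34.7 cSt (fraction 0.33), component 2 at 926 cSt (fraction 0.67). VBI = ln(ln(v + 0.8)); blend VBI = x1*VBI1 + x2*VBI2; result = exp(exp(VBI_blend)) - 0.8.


Refutas method: VBN_i = 14.534*ln(ln(visc_i + 0.8)) + 10.975, blended linearly by mass fraction; since VBN is linear in VBI_i = ln(ln(visc_i + 0.8)) and the fractions sum to 1, blend VBI directly: visc = exp(exp(VBI_blend)) - 0.8
VBI_1 = ln(ln(34.7 + 0.8)) = 1.27243
VBI_2 = ln(ln(926 + 0.8)) = 1.92158
VBI_blend = 0.33 * 1.27243 + 0.67 * 1.92158 = 1.70736
visc_blend = exp(exp(1.70736)) - 0.8 = 247.4

247.4 cSt


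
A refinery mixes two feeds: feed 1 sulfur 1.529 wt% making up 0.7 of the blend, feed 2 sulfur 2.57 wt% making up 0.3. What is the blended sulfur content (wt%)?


Linear sulfur blending: S_blend = x1*S1 + x2*S2
Contribution 1: 0.7 * 1.529 = 1.0703 wt%
Contribution 2: 0.3 * 2.57 = 0.771 wt%
S_blend = 1.0703 + 0.771 = 1.8413

1.8413 wt%


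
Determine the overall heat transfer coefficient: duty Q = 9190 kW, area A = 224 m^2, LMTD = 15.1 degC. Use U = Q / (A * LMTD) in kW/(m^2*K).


From Q = U*A*LMTD, U = Q / (A * LMTD)
U = 9190 / (224 * 15.1) = 9190 / 3382.4 = 2.717

2.717 kW/(m^2*K)


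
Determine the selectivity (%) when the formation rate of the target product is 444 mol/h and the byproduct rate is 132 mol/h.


Selectivity = desired / (desired + undesired) * 100
Total products = 444 + 132 = 576 mol/h
S = 444 / 576 * 100
= 0.7708 * 100
= 77.08 %

77.08 %


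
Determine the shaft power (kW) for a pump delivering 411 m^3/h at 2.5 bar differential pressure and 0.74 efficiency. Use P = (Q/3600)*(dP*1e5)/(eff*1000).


Q = 411 / 3600 = 0.114167 m^3/s
P = 0.114167 * (2.5 * 1e5) / 0.74 / 1000 = 38.57

38.57 kW


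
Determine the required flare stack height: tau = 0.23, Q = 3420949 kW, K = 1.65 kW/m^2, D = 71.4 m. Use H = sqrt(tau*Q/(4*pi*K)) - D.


tau*Q/(4*pi*K) = 0.23 * 3420949 / (4 * pi * 1.65) = 37947.3
sqrt(37947.3) = 194.801
H = 194.801 - 71.4 = 123.4

123.4 m


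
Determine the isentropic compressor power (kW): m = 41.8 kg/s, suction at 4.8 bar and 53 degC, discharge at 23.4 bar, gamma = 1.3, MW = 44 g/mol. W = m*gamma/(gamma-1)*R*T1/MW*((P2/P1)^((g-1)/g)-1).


Isentropic work: W = m*(gamma/(gamma-1))*(R*T1/MW)*((P2/P1)^((gamma-1)/gamma) - 1)
T1 = 53 + 273.15 = 326.15 K
Pressure ratio = 23.4 / 4.8 = 4.875
Exponent = (1.3 - 1)/1.3 = 0.230769
(P2/P1)^exp - 1 = 4.875^0.230769 - 1 = 0.441329
W = 41.8 * 1.3 / 0.3 * 8.314 * 326.15 / 44 * 0.441329 = 4926

4926 kW


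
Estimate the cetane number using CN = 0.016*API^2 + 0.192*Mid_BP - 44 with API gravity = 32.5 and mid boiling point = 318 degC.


CN = 0.016 * 32.5^2 + 0.192 * 318 - 44
CN = 16.9 + 61.056 - 44 = 33.956

33.956


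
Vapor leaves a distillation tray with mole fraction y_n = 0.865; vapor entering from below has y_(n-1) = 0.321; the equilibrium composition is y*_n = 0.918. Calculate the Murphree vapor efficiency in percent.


Murphree vapor efficiency: EMV = (y_n - y_(n-1)) / (y*_n - y_(n-1)) * 100
EMV = (0.865 - 0.321) / (0.918 - 0.321) * 100 = 0.544 / 0.597 * 100 = 91.12

91.12 %


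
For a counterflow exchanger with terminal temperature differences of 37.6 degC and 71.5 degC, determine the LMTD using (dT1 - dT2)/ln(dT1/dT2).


LMTD = (dT1 - dT2) / ln(dT1/dT2)
= (37.6 - 71.5) / ln(37.6 / 71.5) = -33.9 / -0.642693 = 52.75

52.75 degC


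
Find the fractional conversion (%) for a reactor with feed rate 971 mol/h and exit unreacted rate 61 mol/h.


X = (F_in - F_out) / F_in * 100
Moles reacted = 971 - 61 = 910
X = 910 / 971 * 100
= 0.9372 * 100
= 93.72 %

93.72 %


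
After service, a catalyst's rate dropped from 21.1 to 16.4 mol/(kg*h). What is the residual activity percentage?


Activity (%) = (rate_used / rate_fresh) * 100
rate_used = 16.4, rate_fresh = 21.1
= (16.4 / 21.1) * 100
= 0.7773 * 100 = 77.73

77.73 %


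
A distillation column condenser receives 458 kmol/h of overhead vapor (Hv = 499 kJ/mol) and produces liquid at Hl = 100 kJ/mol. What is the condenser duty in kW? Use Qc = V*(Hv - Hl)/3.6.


Qc = 458 * (499 - 100) / 3.6 = 458 * 399 / 3.6 = 50760

50760 kW


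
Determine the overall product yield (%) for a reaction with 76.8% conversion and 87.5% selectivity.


Overall yield = conversion (%) * selectivity (%) / 100
Conversion = 76.8%, Selectivity = 87.5%
Y = 76.8 * 87.5 / 100
= 67.2 %

67.2 %


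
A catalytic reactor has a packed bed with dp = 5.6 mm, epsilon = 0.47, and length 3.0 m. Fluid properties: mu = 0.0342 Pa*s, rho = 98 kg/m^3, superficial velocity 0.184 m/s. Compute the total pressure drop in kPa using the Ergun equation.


dp = 5.6 mm = 0.0056 m
Viscous term = 150*0.0342*0.184*(1-0.47)^2 / (0.0056^2*0.47^3) = 81436.2
Inertial term = 1.75*98*0.184^2*(1-0.47) / (0.0056*0.47^3) = 5292.9
dP/L = 81436.2 + 5292.9 = 86729.1 Pa/m
dP = 86729.1 * 3.0 / 1000 = 260.2 kPa

260.2 kPa


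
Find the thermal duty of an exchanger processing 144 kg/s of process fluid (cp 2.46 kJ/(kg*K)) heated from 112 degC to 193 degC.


Q = m_dot * cp * delta_T
delta_T = 193 - 112 = 81 K
Q = 144 * 2.46 * 81
= 354.24 * 81
= 28693.44 kW

28693.44 kW


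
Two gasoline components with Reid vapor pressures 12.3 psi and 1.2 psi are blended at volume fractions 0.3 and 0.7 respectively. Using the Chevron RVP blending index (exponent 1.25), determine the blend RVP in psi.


Chevron index: RVP_blend = (sum xi*RVPi^1.25)^(1/1.25)
RVP^1.25 terms: 0.3 * 12.3^1.25 + 0.7 * 1.2^1.25 = 7.78956
RVP_blend = 7.78956^(1/1.25) = 5.167

5.167 psi


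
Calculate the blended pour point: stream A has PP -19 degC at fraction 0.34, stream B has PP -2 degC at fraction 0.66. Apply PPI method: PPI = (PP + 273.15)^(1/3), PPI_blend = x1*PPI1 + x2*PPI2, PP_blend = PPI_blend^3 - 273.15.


PPI_1 = (-19 + 273.15)^(1/3) = 6.334272
PPI_2 = (-2 + 273.15)^(1/3) = 6.472467
PPI_blend = 0.34 * 6.334272 + 0.66 * 6.472467 = 6.425481
PP_blend = 6.425481^3 - 273.15 = 265.2876 - 273.15 = -7.86

-7.86 degC


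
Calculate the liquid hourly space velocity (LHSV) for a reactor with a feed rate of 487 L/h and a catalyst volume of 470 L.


LHSV = volumetric feed rate / catalyst volume
= 487 L/h / 470 L
= 1.036 h^-1

1.036 h^-1


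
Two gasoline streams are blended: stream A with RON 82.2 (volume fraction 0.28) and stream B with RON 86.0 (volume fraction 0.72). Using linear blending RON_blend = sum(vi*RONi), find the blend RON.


Linear blending: RON_blend = sum(vi * RONi)
Contribution 1: 0.28 * 82.2 = 23.016
Contribution 2: 0.72 * 86.0 = 61.92
RON_blend = 23.016 + 61.92 = 84.936

84.936


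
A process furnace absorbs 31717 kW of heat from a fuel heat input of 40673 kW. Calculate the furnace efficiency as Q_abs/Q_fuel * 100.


Furnace efficiency = Q_absorbed / Q_fuel * 100
= 31717 / 40673 * 100 = 77.98

77.98 %


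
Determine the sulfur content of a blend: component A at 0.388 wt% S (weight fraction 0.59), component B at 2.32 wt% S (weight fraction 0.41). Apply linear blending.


Linear sulfur blending: S_blend = x1*S1 + x2*S2
Contribution 1: 0.59 * 0.388 = 0.22892 wt%
Contribution 2: 0.41 * 2.32 = 0.9512 wt%
S_blend = 0.22892 + 0.9512 = 1.18012

1.18012 wt%


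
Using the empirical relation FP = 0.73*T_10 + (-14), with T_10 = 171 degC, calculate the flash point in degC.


FP = 0.73 * 171 + (-14) = 110.83

110.83 degC


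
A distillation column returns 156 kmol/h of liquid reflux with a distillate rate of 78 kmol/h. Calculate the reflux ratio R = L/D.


Reflux ratio definition: R = L / D (liquid returned / distillate withdrawn)
L = 156 kmol/h, D = 78 kmol/h
R = 156 / 78 = 2.000

2.000


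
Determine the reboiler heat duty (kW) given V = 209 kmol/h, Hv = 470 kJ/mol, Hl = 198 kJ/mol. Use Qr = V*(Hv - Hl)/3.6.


Qr = 209 * (470 - 198) / 3.6 = 209 * 272 / 3.6 = 15790

15790 kW


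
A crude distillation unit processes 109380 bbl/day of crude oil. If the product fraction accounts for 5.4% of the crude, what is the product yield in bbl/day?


Crude throughput = 109380 bbl/day
Fraction yield = 5.4%
yield = throughput * fraction / 100
yield = 109380 * 5.4 / 100 = 5906.52

5906.52 bbl/day


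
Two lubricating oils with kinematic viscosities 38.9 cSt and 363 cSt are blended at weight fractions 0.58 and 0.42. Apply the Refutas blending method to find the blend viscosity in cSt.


Refutas method: VBN_i = 14.534*ln(ln(visc_i + 0.8)) + 10.975, blended linearly by mass fraction; since VBN is linear in VBI_i = ln(ln(visc_i + 0.8)) and the fractions sum to 1, blend VBI directly: visc = exp(exp(VBI_blend)) - 0.8
VBI_1 = ln(ln(38.9 + 0.8)) = 1.30328
VBI_2 = ln(ln(363 + 0.8)) = 1.77438
VBI_blend = 0.58 * 1.30328 + 0.42 * 1.77438 = 1.50114
visc_blend = exp(exp(1.50114)) - 0.8 = 88.04

88.04 cSt


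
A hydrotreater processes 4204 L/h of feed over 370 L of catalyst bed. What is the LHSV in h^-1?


LHSV = volumetric feed rate / catalyst volume
= 4204 L/h / 370 L
= 11.36 h^-1

11.36 h^-1


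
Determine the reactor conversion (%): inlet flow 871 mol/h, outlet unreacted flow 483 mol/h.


X = (F_in - F_out) / F_in * 100
Moles reacted = 871 - 483 = 388
X = 388 / 871 * 100
= 0.4455 * 100
= 44.55 %

44.55 %


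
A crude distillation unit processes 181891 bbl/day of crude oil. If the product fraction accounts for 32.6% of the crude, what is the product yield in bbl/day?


Crude throughput = 181891 bbl/day
Fraction yield = 32.6%
yield = throughput * fraction / 100
yield = 181891 * 32.6 / 100 = 59296.466

59296.466 bbl/day


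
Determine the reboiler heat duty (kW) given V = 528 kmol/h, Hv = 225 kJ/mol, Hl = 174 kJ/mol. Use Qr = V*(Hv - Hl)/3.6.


Qr = 528 * (225 - 174) / 3.6 = 528 * 51 / 3.6 = 7480

7480 kW


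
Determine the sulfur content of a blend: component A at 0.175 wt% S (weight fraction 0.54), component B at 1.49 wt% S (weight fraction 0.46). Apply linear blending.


Linear sulfur blending: S_blend = x1*S1 + x2*S2
Contribution 1: 0.54 * 0.175 = 0.0945 wt%
Contribution 2: 0.46 * 1.49 = 0.6854 wt%
S_blend = 0.0945 + 0.6854 = 0.7799

0.7799 wt%


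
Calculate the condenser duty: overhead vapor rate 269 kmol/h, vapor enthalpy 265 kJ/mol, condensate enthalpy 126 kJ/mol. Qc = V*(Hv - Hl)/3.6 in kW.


Qc = 269 * (265 - 126) / 3.6 = 269 * 139 / 3.6 = 10390

10390 kW


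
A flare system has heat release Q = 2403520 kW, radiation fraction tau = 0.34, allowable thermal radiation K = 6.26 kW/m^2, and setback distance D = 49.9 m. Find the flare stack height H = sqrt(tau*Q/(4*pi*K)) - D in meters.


tau*Q/(4*pi*K) = 0.34 * 2403520 / (4 * pi * 6.26) = 10388.3
sqrt(10388.3) = 101.923
H = 101.923 - 49.9 = 52.02

52.02 m


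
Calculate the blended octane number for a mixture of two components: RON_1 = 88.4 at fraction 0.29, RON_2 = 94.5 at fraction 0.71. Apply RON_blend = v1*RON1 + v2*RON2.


Linear blending: RON_blend = sum(vi * RONi)
Contribution 1: 0.29 * 88.4 = 25.636
Contribution 2: 0.71 * 94.5 = 67.095
RON_blend = 25.636 + 67.095 = 92.731

92.731


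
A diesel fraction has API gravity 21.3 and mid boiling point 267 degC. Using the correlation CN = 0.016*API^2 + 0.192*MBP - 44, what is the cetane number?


CN = 0.016 * 21.3^2 + 0.192 * 267 - 44
CN = 7.25904 + 51.264 - 44 = 14.52304

14.52304


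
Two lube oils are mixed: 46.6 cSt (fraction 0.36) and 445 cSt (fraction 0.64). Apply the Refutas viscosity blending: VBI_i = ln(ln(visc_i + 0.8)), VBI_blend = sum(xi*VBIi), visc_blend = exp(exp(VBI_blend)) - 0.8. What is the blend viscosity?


Refutas method: VBN_i = 14.534*ln(ln(visc_i + 0.8)) + 10.975, blended linearly by mass fraction; since VBN is linear in VBI_i = ln(ln(visc_i + 0.8)) and the fractions sum to 1, blend VBI directly: visc = exp(exp(VBI_blend)) - 0.8
VBI_1 = ln(ln(46.6 + 0.8)) = 1.35031
VBI_2 = ln(ln(445 + 0.8)) = 1.80827
VBI_blend = 0.36 * 1.35031 + 0.64 * 1.80827 = 1.6434
visc_blend = exp(exp(1.6434)) - 0.8 = 175.6

175.6 cSt


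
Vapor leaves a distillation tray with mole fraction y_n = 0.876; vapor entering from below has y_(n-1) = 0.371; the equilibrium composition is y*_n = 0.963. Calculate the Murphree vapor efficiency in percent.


Murphree vapor efficiency: EMV = (y_n - y_(n-1)) / (y*_n - y_(n-1)) * 100
EMV = (0.876 - 0.371) / (0.963 - 0.371) * 100 = 0.505 / 0.592 * 100 = 85.30

85.30 %


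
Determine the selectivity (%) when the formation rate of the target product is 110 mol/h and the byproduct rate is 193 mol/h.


Selectivity = desired / (desired + undesired) * 100
Total products = 110 + 193 = 303 mol/h
S = 110 / 303 * 100
= 0.3630 * 100
= 36.30 %

36.30 %


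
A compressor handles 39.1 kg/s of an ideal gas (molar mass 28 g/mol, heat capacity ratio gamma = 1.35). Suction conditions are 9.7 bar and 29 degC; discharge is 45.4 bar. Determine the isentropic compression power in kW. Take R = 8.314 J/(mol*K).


Isentropic work: W = m*(gamma/(gamma-1))*(R*T1/MW)*((P2/P1)^((gamma-1)/gamma) - 1)
T1 = 29 + 273.15 = 302.15 K
Pressure ratio = 45.4 / 9.7 = 4.68041
Exponent = (1.35 - 1)/1.35 = 0.259259
(P2/P1)^exp - 1 = 4.68041^0.259259 - 1 = 0.492029
W = 39.1 * 1.35 / 0.35 * 8.314 * 302.15 / 28 * 0.492029 = 6657

6657 kW


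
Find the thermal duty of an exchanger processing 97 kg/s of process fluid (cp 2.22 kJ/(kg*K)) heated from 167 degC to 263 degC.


Q = m_dot * cp * delta_T
delta_T = 263 - 167 = 96 K
Q = 97 * 2.22 * 96
= 215.34 * 96
= 20672.64 kW

20672.64 kW


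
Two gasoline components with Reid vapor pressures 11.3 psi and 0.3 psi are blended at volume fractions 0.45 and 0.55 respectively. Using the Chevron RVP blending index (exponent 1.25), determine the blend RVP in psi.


Chevron index: RVP_blend = (sum xi*RVPi^1.25)^(1/1.25)
RVP^1.25 terms: 0.45 * 11.3^1.25 + 0.55 * 0.3^1.25 = 9.44522
RVP_blend = 9.44522^(1/1.25) = 6.028

6.028 psi


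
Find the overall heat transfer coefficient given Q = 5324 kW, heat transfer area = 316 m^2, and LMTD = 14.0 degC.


From Q = U*A*LMTD, U = Q / (A * LMTD)
U = 5324 / (316 * 14.0) = 5324 / 4424 = 1.203

1.203 kW/(m^2*K)


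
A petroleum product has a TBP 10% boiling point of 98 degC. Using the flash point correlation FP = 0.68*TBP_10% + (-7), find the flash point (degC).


FP = 0.68 * 98 + (-7) = 59.64

59.64 degC


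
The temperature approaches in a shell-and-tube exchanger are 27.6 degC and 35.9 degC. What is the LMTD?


LMTD = (dT1 - dT2) / ln(dT1/dT2)
= (27.6 - 35.9) / ln(27.6 / 35.9) = -8.3 / -0.262922 = 31.57

31.57 degC


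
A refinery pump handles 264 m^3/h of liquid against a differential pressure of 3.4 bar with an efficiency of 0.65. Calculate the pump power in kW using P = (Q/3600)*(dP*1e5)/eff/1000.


Q = 264 / 3600 = 0.0733333 m^3/s
P = 0.0733333 * (3.4 * 1e5) / 0.65 / 1000 = 38.36

38.36 kW


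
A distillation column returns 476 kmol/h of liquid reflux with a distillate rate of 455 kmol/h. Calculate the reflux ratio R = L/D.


Reflux ratio definition: R = L / D (liquid returned / distillate withdrawn)
L = 476 kmol/h, D = 455 kmol/h
R = 476 / 455 = 1.046

1.046


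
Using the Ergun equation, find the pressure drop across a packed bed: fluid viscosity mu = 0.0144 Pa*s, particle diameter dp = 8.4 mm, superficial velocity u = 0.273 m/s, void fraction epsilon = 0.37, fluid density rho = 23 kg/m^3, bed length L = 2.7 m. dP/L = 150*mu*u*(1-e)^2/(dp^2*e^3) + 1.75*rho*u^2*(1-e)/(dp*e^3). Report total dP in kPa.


dp = 8.4 mm = 0.0084 m
Viscous term = 150*0.0144*0.273*(1-0.37)^2 / (0.0084^2*0.37^3) = 65483.8
Inertial term = 1.75*23*0.273^2*(1-0.37) / (0.0084*0.37^3) = 4441.68
dP/L = 65483.8 + 4441.68 = 69925.5 Pa/m
dP = 69925.5 * 2.7 / 1000 = 188.8 kPa

188.8 kPa


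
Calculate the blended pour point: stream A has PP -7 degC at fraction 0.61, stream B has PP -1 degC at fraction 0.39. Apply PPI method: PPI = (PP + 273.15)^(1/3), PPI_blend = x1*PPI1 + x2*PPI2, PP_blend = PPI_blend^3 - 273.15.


PPI_1 = (-7 + 273.15)^(1/3) = 6.432436
PPI_2 = (-1 + 273.15)^(1/3) = 6.480414
PPI_blend = 0.61 * 6.432436 + 0.39 * 6.480414 = 6.451147
PP_blend = 6.451147^3 - 273.15 = 268.4793 - 273.15 = -4.67

-4.67 degC


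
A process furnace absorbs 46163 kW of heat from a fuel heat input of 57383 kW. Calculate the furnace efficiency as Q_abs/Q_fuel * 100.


Furnace efficiency = Q_absorbed / Q_fuel * 100
= 46163 / 57383 * 100 = 80.45

80.45 %


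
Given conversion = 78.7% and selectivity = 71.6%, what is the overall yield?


Overall yield = conversion (%) * selectivity (%) / 100
Conversion = 78.7%, Selectivity = 71.6%
Y = 78.7 * 71.6 / 100
= 56.3492 %

56.3492 %


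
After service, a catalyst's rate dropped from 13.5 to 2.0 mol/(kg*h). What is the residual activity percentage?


Activity (%) = (rate_used / rate_fresh) * 100
rate_used = 2.0, rate_fresh = 13.5
= (2.0 / 13.5) * 100
= 0.1481 * 100 = 14.81

14.81 %


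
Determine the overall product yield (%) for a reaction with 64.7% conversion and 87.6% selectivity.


Overall yield = conversion (%) * selectivity (%) / 100
Conversion = 64.7%, Selectivity = 87.6%
Y = 64.7 * 87.6 / 100
= 56.6772 %

56.6772 %


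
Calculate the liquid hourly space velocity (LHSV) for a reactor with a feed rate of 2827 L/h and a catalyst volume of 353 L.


LHSV = volumetric feed rate / catalyst volume
= 2827 L/h / 353 L
= 8.008 h^-1

8.008 h^-1


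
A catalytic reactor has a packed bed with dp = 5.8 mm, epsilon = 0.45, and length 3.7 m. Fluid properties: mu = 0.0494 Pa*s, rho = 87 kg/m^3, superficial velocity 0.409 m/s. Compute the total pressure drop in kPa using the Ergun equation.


dp = 5.8 mm = 0.0058 m
Viscous term = 150*0.0494*0.409*(1-0.45)^2 / (0.0058^2*0.45^3) = 299070
Inertial term = 1.75*87*0.409^2*(1-0.45) / (0.0058*0.45^3) = 26503.4
dP/L = 299070 + 26503.4 = 325573 Pa/m
dP = 325573 * 3.7 / 1000 = 1205 kPa

1205 kPa
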